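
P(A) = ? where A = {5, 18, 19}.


|A| = 3, so |P(A)| = 2^3 = 8
Enumerate subsets by cardinality (0 to 3):
∅, {5}, {18}, {19}, {5, 18}, {5, 19}, {18, 19}, {5, 18, 19}

P(A) has 8 subsets: ∅, {5}, {18}, {19}, {5, 18}, {5, 19}, {18, 19}, {5, 18, 19}


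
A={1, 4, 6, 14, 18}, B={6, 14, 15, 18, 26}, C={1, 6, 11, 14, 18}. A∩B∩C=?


A ∩ B = {6, 14, 18}
(A ∩ B) ∩ C = {6, 14, 18}

A ∩ B ∩ C = {6, 14, 18}


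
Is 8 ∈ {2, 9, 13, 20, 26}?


A = {2, 9, 13, 20, 26}
Checking if 8 is in A
8 is not in A → False

8 ∉ A


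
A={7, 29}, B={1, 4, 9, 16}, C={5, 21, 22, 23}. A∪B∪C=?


A ∪ B = {1, 4, 7, 9, 16, 29}
(A ∪ B) ∪ C = {1, 4, 5, 7, 9, 16, 21, 22, 23, 29}

A ∪ B ∪ C = {1, 4, 5, 7, 9, 16, 21, 22, 23, 29}


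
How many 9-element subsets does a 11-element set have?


C(n,k) = n! / (k!(n-k)!)
C(11,9) = 11! / (9!2!)
= 55

C(11,9) = 55


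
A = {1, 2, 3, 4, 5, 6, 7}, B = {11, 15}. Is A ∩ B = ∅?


Disjoint means A ∩ B = ∅.
A ∩ B = ∅
A ∩ B = ∅, so A and B are disjoint.

Yes, A and B are disjoint


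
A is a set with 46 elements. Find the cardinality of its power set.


Number of subsets = 2^n
= 2^46
= 70368744177664

|P(A)| = 70368744177664


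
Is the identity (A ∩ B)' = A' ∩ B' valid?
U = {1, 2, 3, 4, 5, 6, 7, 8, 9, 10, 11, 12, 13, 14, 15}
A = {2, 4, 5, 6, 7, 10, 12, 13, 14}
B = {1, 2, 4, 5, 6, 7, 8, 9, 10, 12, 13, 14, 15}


LHS: A ∩ B = {2, 4, 5, 6, 7, 10, 12, 13, 14}
(A ∩ B)' = U \ (A ∩ B) = {1, 3, 8, 9, 11, 15}
A' = {1, 3, 8, 9, 11, 15}, B' = {3, 11}
Claimed RHS: A' ∩ B' = {3, 11}
Identity is INVALID: LHS = {1, 3, 8, 9, 11, 15} but the RHS claimed here equals {3, 11}. The correct form is (A ∩ B)' = A' ∪ B'.

Identity is invalid: (A ∩ B)' = {1, 3, 8, 9, 11, 15} but A' ∩ B' = {3, 11}. The correct De Morgan law is (A ∩ B)' = A' ∪ B'.


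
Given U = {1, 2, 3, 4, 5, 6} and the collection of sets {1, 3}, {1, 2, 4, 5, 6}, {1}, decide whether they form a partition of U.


A partition requires: (1) non-empty parts, (2) pairwise disjoint, (3) union = U
Parts: {1, 3}, {1, 2, 4, 5, 6}, {1}
Union of parts: {1, 2, 3, 4, 5, 6}
U = {1, 2, 3, 4, 5, 6}
All non-empty? True
Pairwise disjoint? False
Covers U? True

No, not a valid partition


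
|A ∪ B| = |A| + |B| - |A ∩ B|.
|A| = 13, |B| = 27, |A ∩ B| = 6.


|A ∪ B| = |A| + |B| - |A ∩ B|
= 13 + 27 - 6
= 34

|A ∪ B| = 34


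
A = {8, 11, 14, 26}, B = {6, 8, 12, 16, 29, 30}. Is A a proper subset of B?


A ⊂ B requires: A ⊆ B AND A ≠ B.
A ⊆ B? No
A ⊄ B, so A is not a proper subset.

No, A is not a proper subset of B


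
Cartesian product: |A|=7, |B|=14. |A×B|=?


|A × B| = |A| × |B|
= 7 × 14
= 98

|A × B| = 98


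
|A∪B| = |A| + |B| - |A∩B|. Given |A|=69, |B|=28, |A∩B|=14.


|A ∪ B| = |A| + |B| - |A ∩ B|
= 69 + 28 - 14
= 83

|A ∪ B| = 83


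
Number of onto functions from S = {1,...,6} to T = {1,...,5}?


n = |S| = 6, k = |T| = 5. Surjections via inclusion-exclusion:
S(n,k) = Σ(-1)^i × C(k,i) × (k-i)^n, i=0 to k
i=0: (-1)^0×C(5,0)×5^6 = 15625
i=1: (-1)^1×C(5,1)×4^6 = -20480
i=2: (-1)^2×C(5,2)×3^6 = 7290
i=3: (-1)^3×C(5,3)×2^6 = -640
i=4: (-1)^4×C(5,4)×1^6 = 5
i=5: (-1)^5×C(5,5)×0^6 = 0
Total = 1800

Number of surjections = 1800


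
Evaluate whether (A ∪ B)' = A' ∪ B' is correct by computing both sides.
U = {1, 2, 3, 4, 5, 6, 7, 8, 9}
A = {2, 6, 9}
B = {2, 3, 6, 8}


LHS: A ∪ B = {2, 3, 6, 8, 9}
(A ∪ B)' = U \ (A ∪ B) = {1, 4, 5, 7}
A' = {1, 3, 4, 5, 7, 8}, B' = {1, 4, 5, 7, 9}
Claimed RHS: A' ∪ B' = {1, 3, 4, 5, 7, 8, 9}
Identity is INVALID: LHS = {1, 4, 5, 7} but the RHS claimed here equals {1, 3, 4, 5, 7, 8, 9}. The correct form is (A ∪ B)' = A' ∩ B'.

Identity is invalid: (A ∪ B)' = {1, 4, 5, 7} but A' ∪ B' = {1, 3, 4, 5, 7, 8, 9}. The correct De Morgan law is (A ∪ B)' = A' ∩ B'.


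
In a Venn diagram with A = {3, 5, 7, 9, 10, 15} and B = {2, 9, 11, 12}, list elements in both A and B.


A = {3, 5, 7, 9, 10, 15}
B = {2, 9, 11, 12}
Region: in both A and B
Elements: {9}

Elements in both A and B: {9}


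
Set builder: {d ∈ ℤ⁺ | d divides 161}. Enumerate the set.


Checking each candidate:
Condition: positive divisors of 161
Result = {1, 7, 23, 161}

{1, 7, 23, 161}


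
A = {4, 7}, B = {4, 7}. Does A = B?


Two sets are equal iff they have exactly the same elements.
A = {4, 7}
B = {4, 7}
Same elements → A = B

Yes, A = B


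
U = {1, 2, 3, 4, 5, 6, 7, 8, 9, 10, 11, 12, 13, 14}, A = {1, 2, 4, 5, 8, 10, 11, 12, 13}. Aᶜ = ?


Aᶜ = U \ A = elements in U but not in A
U = {1, 2, 3, 4, 5, 6, 7, 8, 9, 10, 11, 12, 13, 14}
A = {1, 2, 4, 5, 8, 10, 11, 12, 13}
Aᶜ = {3, 6, 7, 9, 14}

Aᶜ = {3, 6, 7, 9, 14}


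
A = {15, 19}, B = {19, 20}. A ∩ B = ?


A ∩ B = elements in both A and B
A = {15, 19}
B = {19, 20}
A ∩ B = {19}

A ∩ B = {19}


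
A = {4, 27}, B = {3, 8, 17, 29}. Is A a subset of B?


A ⊆ B means every element of A is in B.
Elements in A not in B: {4, 27}
So A ⊄ B.

No, A ⊄ B


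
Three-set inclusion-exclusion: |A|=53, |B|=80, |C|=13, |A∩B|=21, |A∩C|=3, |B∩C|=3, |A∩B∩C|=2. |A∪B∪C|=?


|A∪B∪C| = |A|+|B|+|C| - |A∩B|-|A∩C|-|B∩C| + |A∩B∩C|
= 53+80+13 - 21-3-3 + 2
= 146 - 27 + 2
= 121

|A ∪ B ∪ C| = 121


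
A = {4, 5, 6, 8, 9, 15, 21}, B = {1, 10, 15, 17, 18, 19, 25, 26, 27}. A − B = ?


A \ B = elements in A but not in B
A = {4, 5, 6, 8, 9, 15, 21}
B = {1, 10, 15, 17, 18, 19, 25, 26, 27}
Remove from A any elements in B
A \ B = {4, 5, 6, 8, 9, 21}

A \ B = {4, 5, 6, 8, 9, 21}


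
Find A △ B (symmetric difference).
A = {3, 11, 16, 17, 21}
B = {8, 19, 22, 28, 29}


A △ B = (A \ B) ∪ (B \ A) = elements in exactly one of A or B
A \ B = {3, 11, 16, 17, 21}
B \ A = {8, 19, 22, 28, 29}
A △ B = {3, 8, 11, 16, 17, 19, 21, 22, 28, 29}

A △ B = {3, 8, 11, 16, 17, 19, 21, 22, 28, 29}


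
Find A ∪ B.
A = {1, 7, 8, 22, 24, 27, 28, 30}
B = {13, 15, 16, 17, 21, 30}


A ∪ B = all elements in A or B (or both)
A = {1, 7, 8, 22, 24, 27, 28, 30}
B = {13, 15, 16, 17, 21, 30}
A ∪ B = {1, 7, 8, 13, 15, 16, 17, 21, 22, 24, 27, 28, 30}

A ∪ B = {1, 7, 8, 13, 15, 16, 17, 21, 22, 24, 27, 28, 30}


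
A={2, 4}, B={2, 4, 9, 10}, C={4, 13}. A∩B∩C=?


A ∩ B = {2, 4}
(A ∩ B) ∩ C = {4}

A ∩ B ∩ C = {4}


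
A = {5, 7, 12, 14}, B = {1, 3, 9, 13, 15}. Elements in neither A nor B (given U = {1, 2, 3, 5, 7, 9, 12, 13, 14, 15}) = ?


A = {5, 7, 12, 14}
B = {1, 3, 9, 13, 15}
Region: in neither A nor B (given U = {1, 2, 3, 5, 7, 9, 12, 13, 14, 15})
Elements: {2}

Elements in neither A nor B (given U = {1, 2, 3, 5, 7, 9, 12, 13, 14, 15}): {2}


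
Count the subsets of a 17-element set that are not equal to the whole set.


Total subsets = 2^n = 2^17 = 131072
Proper subsets exclude the set itself: 2^n - 1
= 131072 - 1
= 131071

Number of proper subsets = 131071


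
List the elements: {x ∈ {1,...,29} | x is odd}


Checking each candidate:
Condition: odd numbers in {1,...,29}
Result = {1, 3, 5, 7, 9, 11, 13, 15, 17, 19, 21, 23, 25, 27, 29}

{1, 3, 5, 7, 9, 11, 13, 15, 17, 19, 21, 23, 25, 27, 29}


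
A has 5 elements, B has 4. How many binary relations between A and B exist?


A relation from A to B is any subset of A × B.
|A × B| = 5 × 4 = 20
# relations = 2^|A × B| = 2^20 = 1048576

Number of relations = 1048576


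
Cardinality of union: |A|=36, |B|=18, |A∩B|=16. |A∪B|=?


|A ∪ B| = |A| + |B| - |A ∩ B|
= 36 + 18 - 16
= 38

|A ∪ B| = 38


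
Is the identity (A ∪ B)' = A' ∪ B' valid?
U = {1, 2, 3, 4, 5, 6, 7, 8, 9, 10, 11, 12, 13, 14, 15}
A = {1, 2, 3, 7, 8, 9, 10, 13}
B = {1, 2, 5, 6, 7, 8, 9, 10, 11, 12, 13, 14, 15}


LHS: A ∪ B = {1, 2, 3, 5, 6, 7, 8, 9, 10, 11, 12, 13, 14, 15}
(A ∪ B)' = U \ (A ∪ B) = {4}
A' = {4, 5, 6, 11, 12, 14, 15}, B' = {3, 4}
Claimed RHS: A' ∪ B' = {3, 4, 5, 6, 11, 12, 14, 15}
Identity is INVALID: LHS = {4} but the RHS claimed here equals {3, 4, 5, 6, 11, 12, 14, 15}. The correct form is (A ∪ B)' = A' ∩ B'.

Identity is invalid: (A ∪ B)' = {4} but A' ∪ B' = {3, 4, 5, 6, 11, 12, 14, 15}. The correct De Morgan law is (A ∪ B)' = A' ∩ B'.


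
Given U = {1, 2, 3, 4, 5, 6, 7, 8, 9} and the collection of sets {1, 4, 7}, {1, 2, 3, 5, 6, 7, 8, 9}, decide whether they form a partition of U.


A partition requires: (1) non-empty parts, (2) pairwise disjoint, (3) union = U
Parts: {1, 4, 7}, {1, 2, 3, 5, 6, 7, 8, 9}
Union of parts: {1, 2, 3, 4, 5, 6, 7, 8, 9}
U = {1, 2, 3, 4, 5, 6, 7, 8, 9}
All non-empty? True
Pairwise disjoint? False
Covers U? True

No, not a valid partition


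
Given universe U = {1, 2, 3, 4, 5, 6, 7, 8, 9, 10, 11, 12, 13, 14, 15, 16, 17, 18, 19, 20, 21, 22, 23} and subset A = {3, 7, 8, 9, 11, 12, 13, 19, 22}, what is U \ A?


Aᶜ = U \ A = elements in U but not in A
U = {1, 2, 3, 4, 5, 6, 7, 8, 9, 10, 11, 12, 13, 14, 15, 16, 17, 18, 19, 20, 21, 22, 23}
A = {3, 7, 8, 9, 11, 12, 13, 19, 22}
Aᶜ = {1, 2, 4, 5, 6, 10, 14, 15, 16, 17, 18, 20, 21, 23}

Aᶜ = {1, 2, 4, 5, 6, 10, 14, 15, 16, 17, 18, 20, 21, 23}


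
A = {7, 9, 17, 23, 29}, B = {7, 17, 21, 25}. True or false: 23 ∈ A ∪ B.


A = {7, 9, 17, 23, 29}, B = {7, 17, 21, 25}
A ∪ B = all elements in A or B
A ∪ B = {7, 9, 17, 21, 23, 25, 29}
Checking if 23 ∈ A ∪ B
23 is in A ∪ B → True

23 ∈ A ∪ B


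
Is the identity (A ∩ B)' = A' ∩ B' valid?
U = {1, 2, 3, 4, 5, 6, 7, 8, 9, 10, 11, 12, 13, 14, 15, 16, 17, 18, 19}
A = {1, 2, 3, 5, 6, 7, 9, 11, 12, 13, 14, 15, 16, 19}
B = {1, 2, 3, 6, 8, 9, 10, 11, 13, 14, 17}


LHS: A ∩ B = {1, 2, 3, 6, 9, 11, 13, 14}
(A ∩ B)' = U \ (A ∩ B) = {4, 5, 7, 8, 10, 12, 15, 16, 17, 18, 19}
A' = {4, 8, 10, 17, 18}, B' = {4, 5, 7, 12, 15, 16, 18, 19}
Claimed RHS: A' ∩ B' = {4, 18}
Identity is INVALID: LHS = {4, 5, 7, 8, 10, 12, 15, 16, 17, 18, 19} but the RHS claimed here equals {4, 18}. The correct form is (A ∩ B)' = A' ∪ B'.

Identity is invalid: (A ∩ B)' = {4, 5, 7, 8, 10, 12, 15, 16, 17, 18, 19} but A' ∩ B' = {4, 18}. The correct De Morgan law is (A ∩ B)' = A' ∪ B'.


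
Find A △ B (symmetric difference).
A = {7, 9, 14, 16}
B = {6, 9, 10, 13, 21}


A △ B = (A \ B) ∪ (B \ A) = elements in exactly one of A or B
A \ B = {7, 14, 16}
B \ A = {6, 10, 13, 21}
A △ B = {6, 7, 10, 13, 14, 16, 21}

A △ B = {6, 7, 10, 13, 14, 16, 21}


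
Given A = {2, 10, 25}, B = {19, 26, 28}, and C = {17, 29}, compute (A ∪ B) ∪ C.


A ∪ B = {2, 10, 19, 25, 26, 28}
(A ∪ B) ∪ C = {2, 10, 17, 19, 25, 26, 28, 29}

A ∪ B ∪ C = {2, 10, 17, 19, 25, 26, 28, 29}


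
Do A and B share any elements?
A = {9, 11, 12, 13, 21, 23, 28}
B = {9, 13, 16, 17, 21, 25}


Disjoint means A ∩ B = ∅.
A ∩ B = {9, 13, 21}
A ∩ B ≠ ∅, so A and B are NOT disjoint.

Yes — A and B share the element(s) of A ∩ B = {9, 13, 21}, so they are not disjoint


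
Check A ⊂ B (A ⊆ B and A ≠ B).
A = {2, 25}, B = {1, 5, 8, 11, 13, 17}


A ⊂ B requires: A ⊆ B AND A ≠ B.
A ⊆ B? No
A ⊄ B, so A is not a proper subset.

No, A is not a proper subset of B


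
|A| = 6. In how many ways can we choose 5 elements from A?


C(n,k) = n! / (k!(n-k)!)
C(6,5) = 6! / (5!1!)
= 6

C(6,5) = 6


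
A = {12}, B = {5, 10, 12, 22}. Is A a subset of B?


A ⊆ B means every element of A is in B.
All elements of A are in B.
So A ⊆ B.

Yes, A ⊆ B


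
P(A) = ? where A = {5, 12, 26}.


|A| = 3, so |P(A)| = 2^3 = 8
Enumerate subsets by cardinality (0 to 3):
∅, {5}, {12}, {26}, {5, 12}, {5, 26}, {12, 26}, {5, 12, 26}

P(A) has 8 subsets: ∅, {5}, {12}, {26}, {5, 12}, {5, 26}, {12, 26}, {5, 12, 26}


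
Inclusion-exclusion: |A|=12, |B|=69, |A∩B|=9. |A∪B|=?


|A ∪ B| = |A| + |B| - |A ∩ B|
= 12 + 69 - 9
= 72

|A ∪ B| = 72


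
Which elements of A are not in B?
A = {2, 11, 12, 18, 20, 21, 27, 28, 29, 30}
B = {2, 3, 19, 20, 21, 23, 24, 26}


A \ B = elements in A but not in B
A = {2, 11, 12, 18, 20, 21, 27, 28, 29, 30}
B = {2, 3, 19, 20, 21, 23, 24, 26}
Remove from A any elements in B
A \ B = {11, 12, 18, 27, 28, 29, 30}

A \ B = {11, 12, 18, 27, 28, 29, 30}


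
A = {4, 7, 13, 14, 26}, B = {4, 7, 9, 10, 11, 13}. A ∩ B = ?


A ∩ B = elements in both A and B
A = {4, 7, 13, 14, 26}
B = {4, 7, 9, 10, 11, 13}
A ∩ B = {4, 7, 13}

A ∩ B = {4, 7, 13}


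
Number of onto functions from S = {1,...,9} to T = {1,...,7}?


n = |S| = 9, k = |T| = 7. Surjections via inclusion-exclusion:
S(n,k) = Σ(-1)^i × C(k,i) × (k-i)^n, i=0 to k
i=0: (-1)^0×C(7,0)×7^9 = 40353607
i=1: (-1)^1×C(7,1)×6^9 = -70543872
i=2: (-1)^2×C(7,2)×5^9 = 41015625
i=3: (-1)^3×C(7,3)×4^9 = -9175040
i=4: (-1)^4×C(7,4)×3^9 = 688905
i=5: (-1)^5×C(7,5)×2^9 = -10752
i=6: (-1)^6×C(7,6)×1^9 = 7
i=7: (-1)^7×C(7,7)×0^9 = 0
Total = 2328480

Number of surjections = 2328480


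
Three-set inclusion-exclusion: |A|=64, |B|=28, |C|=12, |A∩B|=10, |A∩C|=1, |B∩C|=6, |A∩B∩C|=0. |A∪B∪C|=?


|A∪B∪C| = |A|+|B|+|C| - |A∩B|-|A∩C|-|B∩C| + |A∩B∩C|
= 64+28+12 - 10-1-6 + 0
= 104 - 17 + 0
= 87

|A ∪ B ∪ C| = 87


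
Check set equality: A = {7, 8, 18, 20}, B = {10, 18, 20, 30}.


Two sets are equal iff they have exactly the same elements.
A = {7, 8, 18, 20}
B = {10, 18, 20, 30}
Differences: {7, 8, 10, 30}
A ≠ B

No, A ≠ B


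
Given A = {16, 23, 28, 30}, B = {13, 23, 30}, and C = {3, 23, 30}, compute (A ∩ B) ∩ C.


A ∩ B = {23, 30}
(A ∩ B) ∩ C = {23, 30}

A ∩ B ∩ C = {23, 30}


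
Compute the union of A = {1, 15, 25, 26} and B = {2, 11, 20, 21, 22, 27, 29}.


A ∪ B = all elements in A or B (or both)
A = {1, 15, 25, 26}
B = {2, 11, 20, 21, 22, 27, 29}
A ∪ B = {1, 2, 11, 15, 20, 21, 22, 25, 26, 27, 29}

A ∪ B = {1, 2, 11, 15, 20, 21, 22, 25, 26, 27, 29}


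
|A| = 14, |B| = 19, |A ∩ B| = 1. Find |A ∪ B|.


|A ∪ B| = |A| + |B| - |A ∩ B|
= 14 + 19 - 1
= 32

|A ∪ B| = 32


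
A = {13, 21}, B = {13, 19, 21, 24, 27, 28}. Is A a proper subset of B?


A ⊂ B requires: A ⊆ B AND A ≠ B.
A ⊆ B? Yes
A = B? No
A ⊂ B: Yes (A is a proper subset of B)

Yes, A ⊂ B


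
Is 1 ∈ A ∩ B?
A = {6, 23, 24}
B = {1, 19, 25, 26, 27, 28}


A = {6, 23, 24}, B = {1, 19, 25, 26, 27, 28}
A ∩ B = elements in both A and B
A ∩ B = ∅
Checking if 1 ∈ A ∩ B
1 is not in A ∩ B → False

1 ∉ A ∩ B


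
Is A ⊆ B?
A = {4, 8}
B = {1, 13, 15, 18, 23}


A ⊆ B means every element of A is in B.
Elements in A not in B: {4, 8}
So A ⊄ B.

No, A ⊄ B


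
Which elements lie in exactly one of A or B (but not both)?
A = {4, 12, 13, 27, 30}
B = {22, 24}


A △ B = (A \ B) ∪ (B \ A) = elements in exactly one of A or B
A \ B = {4, 12, 13, 27, 30}
B \ A = {22, 24}
A △ B = {4, 12, 13, 22, 24, 27, 30}

A △ B = {4, 12, 13, 22, 24, 27, 30}


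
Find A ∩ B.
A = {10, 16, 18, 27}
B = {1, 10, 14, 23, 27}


A ∩ B = elements in both A and B
A = {10, 16, 18, 27}
B = {1, 10, 14, 23, 27}
A ∩ B = {10, 27}

A ∩ B = {10, 27}


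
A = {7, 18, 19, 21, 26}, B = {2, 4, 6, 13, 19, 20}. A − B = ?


A \ B = elements in A but not in B
A = {7, 18, 19, 21, 26}
B = {2, 4, 6, 13, 19, 20}
Remove from A any elements in B
A \ B = {7, 18, 21, 26}

A \ B = {7, 18, 21, 26}


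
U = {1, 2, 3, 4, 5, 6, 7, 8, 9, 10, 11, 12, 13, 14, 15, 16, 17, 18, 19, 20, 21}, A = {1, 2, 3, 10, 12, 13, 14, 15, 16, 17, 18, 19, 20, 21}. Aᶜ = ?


Aᶜ = U \ A = elements in U but not in A
U = {1, 2, 3, 4, 5, 6, 7, 8, 9, 10, 11, 12, 13, 14, 15, 16, 17, 18, 19, 20, 21}
A = {1, 2, 3, 10, 12, 13, 14, 15, 16, 17, 18, 19, 20, 21}
Aᶜ = {4, 5, 6, 7, 8, 9, 11}

Aᶜ = {4, 5, 6, 7, 8, 9, 11}


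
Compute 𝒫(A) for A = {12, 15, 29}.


|A| = 3, so |P(A)| = 2^3 = 8
Enumerate subsets by cardinality (0 to 3):
∅, {12}, {15}, {29}, {12, 15}, {12, 29}, {15, 29}, {12, 15, 29}

P(A) has 8 subsets: ∅, {12}, {15}, {29}, {12, 15}, {12, 29}, {15, 29}, {12, 15, 29}


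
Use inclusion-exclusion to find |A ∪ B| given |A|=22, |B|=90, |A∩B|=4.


|A ∪ B| = |A| + |B| - |A ∩ B|
= 22 + 90 - 4
= 108

|A ∪ B| = 108


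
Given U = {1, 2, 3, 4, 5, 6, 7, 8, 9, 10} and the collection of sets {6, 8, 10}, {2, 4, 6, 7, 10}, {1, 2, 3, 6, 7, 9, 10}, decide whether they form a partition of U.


A partition requires: (1) non-empty parts, (2) pairwise disjoint, (3) union = U
Parts: {6, 8, 10}, {2, 4, 6, 7, 10}, {1, 2, 3, 6, 7, 9, 10}
Union of parts: {1, 2, 3, 4, 6, 7, 8, 9, 10}
U = {1, 2, 3, 4, 5, 6, 7, 8, 9, 10}
All non-empty? True
Pairwise disjoint? False
Covers U? False

No, not a valid partition


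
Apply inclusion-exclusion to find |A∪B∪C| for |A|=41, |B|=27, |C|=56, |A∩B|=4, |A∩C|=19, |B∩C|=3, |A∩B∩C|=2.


|A∪B∪C| = |A|+|B|+|C| - |A∩B|-|A∩C|-|B∩C| + |A∩B∩C|
= 41+27+56 - 4-19-3 + 2
= 124 - 26 + 2
= 100

|A ∪ B ∪ C| = 100


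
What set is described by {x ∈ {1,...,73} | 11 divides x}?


Checking each candidate:
Condition: multiples of 11 in {1,...,73}
Result = {11, 22, 33, 44, 55, 66}

{11, 22, 33, 44, 55, 66}


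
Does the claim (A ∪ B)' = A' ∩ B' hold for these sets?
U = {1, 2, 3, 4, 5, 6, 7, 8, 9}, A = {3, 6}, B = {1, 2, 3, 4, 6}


LHS: A ∪ B = {1, 2, 3, 4, 6}
(A ∪ B)' = U \ (A ∪ B) = {5, 7, 8, 9}
A' = {1, 2, 4, 5, 7, 8, 9}, B' = {5, 7, 8, 9}
Claimed RHS: A' ∩ B' = {5, 7, 8, 9}
Identity is VALID: LHS = RHS = {5, 7, 8, 9} ✓

Identity is valid. (A ∪ B)' = A' ∩ B' = {5, 7, 8, 9}


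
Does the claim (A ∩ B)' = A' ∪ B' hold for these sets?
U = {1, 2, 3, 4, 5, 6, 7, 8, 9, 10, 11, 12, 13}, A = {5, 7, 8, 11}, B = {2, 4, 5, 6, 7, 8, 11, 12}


LHS: A ∩ B = {5, 7, 8, 11}
(A ∩ B)' = U \ (A ∩ B) = {1, 2, 3, 4, 6, 9, 10, 12, 13}
A' = {1, 2, 3, 4, 6, 9, 10, 12, 13}, B' = {1, 3, 9, 10, 13}
Claimed RHS: A' ∪ B' = {1, 2, 3, 4, 6, 9, 10, 12, 13}
Identity is VALID: LHS = RHS = {1, 2, 3, 4, 6, 9, 10, 12, 13} ✓

Identity is valid. (A ∩ B)' = A' ∪ B' = {1, 2, 3, 4, 6, 9, 10, 12, 13}


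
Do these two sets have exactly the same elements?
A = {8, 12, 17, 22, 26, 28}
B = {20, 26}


Two sets are equal iff they have exactly the same elements.
A = {8, 12, 17, 22, 26, 28}
B = {20, 26}
Differences: {8, 12, 17, 20, 22, 28}
A ≠ B

No, A ≠ B


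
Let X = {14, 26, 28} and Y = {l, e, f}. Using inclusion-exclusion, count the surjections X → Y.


n = |X| = 3, k = |Y| = 3. Surjections via inclusion-exclusion:
S(n,k) = Σ(-1)^i × C(k,i) × (k-i)^n, i=0 to k
i=0: (-1)^0×C(3,0)×3^3 = 27
i=1: (-1)^1×C(3,1)×2^3 = -24
i=2: (-1)^2×C(3,2)×1^3 = 3
i=3: (-1)^3×C(3,3)×0^3 = 0
Total = 6

Number of surjections = 6


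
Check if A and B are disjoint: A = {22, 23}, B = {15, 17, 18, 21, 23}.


Disjoint means A ∩ B = ∅.
A ∩ B = {23}
A ∩ B ≠ ∅, so A and B are NOT disjoint.

No, A and B are not disjoint (A ∩ B = {23})


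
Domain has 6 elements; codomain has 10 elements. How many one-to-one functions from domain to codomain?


An injection sends each of |A| = 6 inputs to a distinct output in B.
# injections = |B|·(|B|-1)·…·(|B|-|A|+1) = 10! / (10 - 6)!
= 10 × 9 × 8 × 7 × 6 × 5
= 151200

Number of injections = 151200


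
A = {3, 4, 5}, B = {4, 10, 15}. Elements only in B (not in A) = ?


A = {3, 4, 5}
B = {4, 10, 15}
Region: only in B (not in A)
Elements: {10, 15}

Elements only in B (not in A): {10, 15}


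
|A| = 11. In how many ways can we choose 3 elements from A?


C(n,k) = n! / (k!(n-k)!)
C(11,3) = 11! / (3!8!)
= 165

C(11,3) = 165


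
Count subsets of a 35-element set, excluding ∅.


Total subsets = 2^n = 2^35 = 34359738368
Non-empty subsets exclude the empty set: 2^n - 1
= 34359738368 - 1
= 34359738367

Number of non-empty subsets = 34359738367


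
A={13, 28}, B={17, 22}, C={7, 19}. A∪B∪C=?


A ∪ B = {13, 17, 22, 28}
(A ∪ B) ∪ C = {7, 13, 17, 19, 22, 28}

A ∪ B ∪ C = {7, 13, 17, 19, 22, 28}


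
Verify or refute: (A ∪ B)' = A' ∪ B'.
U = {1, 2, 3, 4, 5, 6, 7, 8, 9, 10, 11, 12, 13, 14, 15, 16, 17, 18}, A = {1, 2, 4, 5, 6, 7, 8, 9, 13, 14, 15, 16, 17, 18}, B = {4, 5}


LHS: A ∪ B = {1, 2, 4, 5, 6, 7, 8, 9, 13, 14, 15, 16, 17, 18}
(A ∪ B)' = U \ (A ∪ B) = {3, 10, 11, 12}
A' = {3, 10, 11, 12}, B' = {1, 2, 3, 6, 7, 8, 9, 10, 11, 12, 13, 14, 15, 16, 17, 18}
Claimed RHS: A' ∪ B' = {1, 2, 3, 6, 7, 8, 9, 10, 11, 12, 13, 14, 15, 16, 17, 18}
Identity is INVALID: LHS = {3, 10, 11, 12} but the RHS claimed here equals {1, 2, 3, 6, 7, 8, 9, 10, 11, 12, 13, 14, 15, 16, 17, 18}. The correct form is (A ∪ B)' = A' ∩ B'.

Identity is invalid: (A ∪ B)' = {3, 10, 11, 12} but A' ∪ B' = {1, 2, 3, 6, 7, 8, 9, 10, 11, 12, 13, 14, 15, 16, 17, 18}. The correct De Morgan law is (A ∪ B)' = A' ∩ B'.


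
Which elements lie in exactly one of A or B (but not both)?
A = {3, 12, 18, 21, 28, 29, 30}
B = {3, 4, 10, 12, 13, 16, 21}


A △ B = (A \ B) ∪ (B \ A) = elements in exactly one of A or B
A \ B = {18, 28, 29, 30}
B \ A = {4, 10, 13, 16}
A △ B = {4, 10, 13, 16, 18, 28, 29, 30}

A △ B = {4, 10, 13, 16, 18, 28, 29, 30}


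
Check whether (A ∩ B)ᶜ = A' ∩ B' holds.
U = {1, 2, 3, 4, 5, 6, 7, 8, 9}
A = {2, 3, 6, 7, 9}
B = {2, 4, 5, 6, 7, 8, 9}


LHS: A ∩ B = {2, 6, 7, 9}
(A ∩ B)' = U \ (A ∩ B) = {1, 3, 4, 5, 8}
A' = {1, 4, 5, 8}, B' = {1, 3}
Claimed RHS: A' ∩ B' = {1}
Identity is INVALID: LHS = {1, 3, 4, 5, 8} but the RHS claimed here equals {1}. The correct form is (A ∩ B)' = A' ∪ B'.

Identity is invalid: (A ∩ B)' = {1, 3, 4, 5, 8} but A' ∩ B' = {1}. The correct De Morgan law is (A ∩ B)' = A' ∪ B'.


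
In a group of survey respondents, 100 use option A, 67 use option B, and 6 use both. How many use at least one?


|A ∪ B| = |A| + |B| - |A ∩ B|
= 100 + 67 - 6
= 161

|A ∪ B| = 161


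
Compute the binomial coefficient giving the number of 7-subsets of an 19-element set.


C(n,k) = n! / (k!(n-k)!)
C(19,7) = 19! / (7!12!)
= 50388

C(19,7) = 50388


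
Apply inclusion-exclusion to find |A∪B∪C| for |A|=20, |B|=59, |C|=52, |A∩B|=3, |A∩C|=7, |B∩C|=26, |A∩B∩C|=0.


|A∪B∪C| = |A|+|B|+|C| - |A∩B|-|A∩C|-|B∩C| + |A∩B∩C|
= 20+59+52 - 3-7-26 + 0
= 131 - 36 + 0
= 95

|A ∪ B ∪ C| = 95


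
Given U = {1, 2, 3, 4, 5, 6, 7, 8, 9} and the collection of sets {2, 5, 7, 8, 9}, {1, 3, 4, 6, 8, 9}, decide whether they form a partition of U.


A partition requires: (1) non-empty parts, (2) pairwise disjoint, (3) union = U
Parts: {2, 5, 7, 8, 9}, {1, 3, 4, 6, 8, 9}
Union of parts: {1, 2, 3, 4, 5, 6, 7, 8, 9}
U = {1, 2, 3, 4, 5, 6, 7, 8, 9}
All non-empty? True
Pairwise disjoint? False
Covers U? True

No, not a valid partition


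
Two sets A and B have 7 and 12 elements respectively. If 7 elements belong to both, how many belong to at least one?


|A ∪ B| = |A| + |B| - |A ∩ B|
= 7 + 12 - 7
= 12

|A ∪ B| = 12


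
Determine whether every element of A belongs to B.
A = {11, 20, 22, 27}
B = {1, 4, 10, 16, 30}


A ⊆ B means every element of A is in B.
Elements in A not in B: {11, 20, 22, 27}
So A ⊄ B.

No, A ⊄ B


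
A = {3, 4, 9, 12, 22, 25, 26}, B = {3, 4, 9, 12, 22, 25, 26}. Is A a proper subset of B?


A ⊂ B requires: A ⊆ B AND A ≠ B.
A ⊆ B? Yes
A = B? Yes
A = B, so A is not a PROPER subset.

No, A is not a proper subset of B


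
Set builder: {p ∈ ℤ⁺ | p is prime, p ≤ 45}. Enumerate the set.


Checking each candidate:
Condition: primes ≤ 45
Result = {2, 3, 5, 7, 11, 13, 17, 19, 23, 29, 31, 37, 41, 43}

{2, 3, 5, 7, 11, 13, 17, 19, 23, 29, 31, 37, 41, 43}


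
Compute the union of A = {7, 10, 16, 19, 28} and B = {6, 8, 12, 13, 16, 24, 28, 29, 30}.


A ∪ B = all elements in A or B (or both)
A = {7, 10, 16, 19, 28}
B = {6, 8, 12, 13, 16, 24, 28, 29, 30}
A ∪ B = {6, 7, 8, 10, 12, 13, 16, 19, 24, 28, 29, 30}

A ∪ B = {6, 7, 8, 10, 12, 13, 16, 19, 24, 28, 29, 30}


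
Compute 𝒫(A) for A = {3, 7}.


|A| = 2, so |P(A)| = 2^2 = 4
Enumerate subsets by cardinality (0 to 2):
∅, {3}, {7}, {3, 7}

P(A) has 4 subsets: ∅, {3}, {7}, {3, 7}


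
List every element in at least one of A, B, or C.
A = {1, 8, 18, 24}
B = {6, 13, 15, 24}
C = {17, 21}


A ∪ B = {1, 6, 8, 13, 15, 18, 24}
(A ∪ B) ∪ C = {1, 6, 8, 13, 15, 17, 18, 21, 24}

A ∪ B ∪ C = {1, 6, 8, 13, 15, 17, 18, 21, 24}


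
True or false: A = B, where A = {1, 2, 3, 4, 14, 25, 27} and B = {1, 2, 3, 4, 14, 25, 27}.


Two sets are equal iff they have exactly the same elements.
A = {1, 2, 3, 4, 14, 25, 27}
B = {1, 2, 3, 4, 14, 25, 27}
Same elements → A = B

Yes, A = B


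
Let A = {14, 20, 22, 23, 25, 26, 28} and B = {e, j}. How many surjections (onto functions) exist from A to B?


n = |A| = 7, k = |B| = 2. Surjections via inclusion-exclusion:
S(n,k) = Σ(-1)^i × C(k,i) × (k-i)^n, i=0 to k
i=0: (-1)^0×C(2,0)×2^7 = 128
i=1: (-1)^1×C(2,1)×1^7 = -2
i=2: (-1)^2×C(2,2)×0^7 = 0
Total = 126

Number of surjections = 126


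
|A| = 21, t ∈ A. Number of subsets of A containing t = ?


Subsets of A containing t correspond to subsets of A \ {t}, which has 20 elements.
Count = 2^(n-1) = 2^20
= 1048576

Number of subsets containing t = 1048576


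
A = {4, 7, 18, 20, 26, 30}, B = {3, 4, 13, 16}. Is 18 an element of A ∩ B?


A = {4, 7, 18, 20, 26, 30}, B = {3, 4, 13, 16}
A ∩ B = elements in both A and B
A ∩ B = {4}
Checking if 18 ∈ A ∩ B
18 is not in A ∩ B → False

18 ∉ A ∩ B


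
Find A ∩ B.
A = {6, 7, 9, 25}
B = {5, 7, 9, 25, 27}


A ∩ B = elements in both A and B
A = {6, 7, 9, 25}
B = {5, 7, 9, 25, 27}
A ∩ B = {7, 9, 25}

A ∩ B = {7, 9, 25}


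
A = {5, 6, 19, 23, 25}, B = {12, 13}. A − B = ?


A \ B = elements in A but not in B
A = {5, 6, 19, 23, 25}
B = {12, 13}
Remove from A any elements in B
A \ B = {5, 6, 19, 23, 25}

A \ B = {5, 6, 19, 23, 25}


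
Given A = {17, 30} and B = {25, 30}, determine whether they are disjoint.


Disjoint means A ∩ B = ∅.
A ∩ B = {30}
A ∩ B ≠ ∅, so A and B are NOT disjoint.

No, A and B are not disjoint (A ∩ B = {30})


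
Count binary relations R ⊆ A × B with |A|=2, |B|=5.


A relation from A to B is any subset of A × B.
|A × B| = 2 × 5 = 10
# relations = 2^|A × B| = 2^10 = 1024

Number of relations = 1024


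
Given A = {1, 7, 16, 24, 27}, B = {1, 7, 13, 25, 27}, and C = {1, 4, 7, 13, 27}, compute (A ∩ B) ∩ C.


A ∩ B = {1, 7, 27}
(A ∩ B) ∩ C = {1, 7, 27}

A ∩ B ∩ C = {1, 7, 27}


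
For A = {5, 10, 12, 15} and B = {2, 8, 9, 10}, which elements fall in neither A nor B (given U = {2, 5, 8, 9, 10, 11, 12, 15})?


A = {5, 10, 12, 15}
B = {2, 8, 9, 10}
Region: in neither A nor B (given U = {2, 5, 8, 9, 10, 11, 12, 15})
Elements: {11}

Elements in neither A nor B (given U = {2, 5, 8, 9, 10, 11, 12, 15}): {11}


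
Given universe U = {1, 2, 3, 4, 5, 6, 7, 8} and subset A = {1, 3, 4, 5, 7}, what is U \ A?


Aᶜ = U \ A = elements in U but not in A
U = {1, 2, 3, 4, 5, 6, 7, 8}
A = {1, 3, 4, 5, 7}
Aᶜ = {2, 6, 8}

Aᶜ = {2, 6, 8}


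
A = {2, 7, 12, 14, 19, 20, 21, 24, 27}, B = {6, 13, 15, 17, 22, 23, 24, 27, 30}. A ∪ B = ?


A ∪ B = all elements in A or B (or both)
A = {2, 7, 12, 14, 19, 20, 21, 24, 27}
B = {6, 13, 15, 17, 22, 23, 24, 27, 30}
A ∪ B = {2, 6, 7, 12, 13, 14, 15, 17, 19, 20, 21, 22, 23, 24, 27, 30}

A ∪ B = {2, 6, 7, 12, 13, 14, 15, 17, 19, 20, 21, 22, 23, 24, 27, 30}


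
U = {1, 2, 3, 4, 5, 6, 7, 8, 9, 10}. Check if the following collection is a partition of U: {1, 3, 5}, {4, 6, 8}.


A partition requires: (1) non-empty parts, (2) pairwise disjoint, (3) union = U
Parts: {1, 3, 5}, {4, 6, 8}
Union of parts: {1, 3, 4, 5, 6, 8}
U = {1, 2, 3, 4, 5, 6, 7, 8, 9, 10}
All non-empty? True
Pairwise disjoint? True
Covers U? False

No, not a valid partition


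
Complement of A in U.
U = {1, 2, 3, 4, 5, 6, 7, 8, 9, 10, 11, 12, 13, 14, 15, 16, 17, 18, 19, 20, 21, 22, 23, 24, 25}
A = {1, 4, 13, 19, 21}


Aᶜ = U \ A = elements in U but not in A
U = {1, 2, 3, 4, 5, 6, 7, 8, 9, 10, 11, 12, 13, 14, 15, 16, 17, 18, 19, 20, 21, 22, 23, 24, 25}
A = {1, 4, 13, 19, 21}
Aᶜ = {2, 3, 5, 6, 7, 8, 9, 10, 11, 12, 14, 15, 16, 17, 18, 20, 22, 23, 24, 25}

Aᶜ = {2, 3, 5, 6, 7, 8, 9, 10, 11, 12, 14, 15, 16, 17, 18, 20, 22, 23, 24, 25}


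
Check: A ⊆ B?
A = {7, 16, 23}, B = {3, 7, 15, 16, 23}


A ⊆ B means every element of A is in B.
All elements of A are in B.
So A ⊆ B.

Yes, A ⊆ B


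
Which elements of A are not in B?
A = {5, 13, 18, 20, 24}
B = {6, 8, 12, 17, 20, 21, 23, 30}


A \ B = elements in A but not in B
A = {5, 13, 18, 20, 24}
B = {6, 8, 12, 17, 20, 21, 23, 30}
Remove from A any elements in B
A \ B = {5, 13, 18, 24}

A \ B = {5, 13, 18, 24}


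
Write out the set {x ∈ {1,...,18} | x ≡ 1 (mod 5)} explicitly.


Checking each candidate:
Condition: x in {1,...,18} with x ≡ 1 (mod 5)
Result = {1, 6, 11, 16}

{1, 6, 11, 16}


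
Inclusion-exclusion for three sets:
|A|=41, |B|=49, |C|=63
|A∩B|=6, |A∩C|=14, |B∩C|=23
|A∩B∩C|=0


|A∪B∪C| = |A|+|B|+|C| - |A∩B|-|A∩C|-|B∩C| + |A∩B∩C|
= 41+49+63 - 6-14-23 + 0
= 153 - 43 + 0
= 110

|A ∪ B ∪ C| = 110


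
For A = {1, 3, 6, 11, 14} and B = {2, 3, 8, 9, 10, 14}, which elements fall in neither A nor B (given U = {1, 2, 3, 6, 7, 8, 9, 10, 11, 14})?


A = {1, 3, 6, 11, 14}
B = {2, 3, 8, 9, 10, 14}
Region: in neither A nor B (given U = {1, 2, 3, 6, 7, 8, 9, 10, 11, 14})
Elements: {7}

Elements in neither A nor B (given U = {1, 2, 3, 6, 7, 8, 9, 10, 11, 14}): {7}


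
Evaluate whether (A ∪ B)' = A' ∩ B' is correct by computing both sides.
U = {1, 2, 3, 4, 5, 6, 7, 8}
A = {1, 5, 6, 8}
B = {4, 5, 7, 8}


LHS: A ∪ B = {1, 4, 5, 6, 7, 8}
(A ∪ B)' = U \ (A ∪ B) = {2, 3}
A' = {2, 3, 4, 7}, B' = {1, 2, 3, 6}
Claimed RHS: A' ∩ B' = {2, 3}
Identity is VALID: LHS = RHS = {2, 3} ✓

Identity is valid. (A ∪ B)' = A' ∩ B' = {2, 3}


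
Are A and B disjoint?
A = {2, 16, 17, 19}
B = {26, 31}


Disjoint means A ∩ B = ∅.
A ∩ B = ∅
A ∩ B = ∅, so A and B are disjoint.

Yes, A and B are disjoint


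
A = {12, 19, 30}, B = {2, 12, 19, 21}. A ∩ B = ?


A ∩ B = elements in both A and B
A = {12, 19, 30}
B = {2, 12, 19, 21}
A ∩ B = {12, 19}

A ∩ B = {12, 19}


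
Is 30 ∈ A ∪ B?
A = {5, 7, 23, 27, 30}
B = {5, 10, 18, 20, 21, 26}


A = {5, 7, 23, 27, 30}, B = {5, 10, 18, 20, 21, 26}
A ∪ B = all elements in A or B
A ∪ B = {5, 7, 10, 18, 20, 21, 23, 26, 27, 30}
Checking if 30 ∈ A ∪ B
30 is in A ∪ B → True

30 ∈ A ∪ B


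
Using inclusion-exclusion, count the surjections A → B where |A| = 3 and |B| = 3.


n = |A| = 3, k = |B| = 3. Surjections via inclusion-exclusion:
S(n,k) = Σ(-1)^i × C(k,i) × (k-i)^n, i=0 to k
i=0: (-1)^0×C(3,0)×3^3 = 27
i=1: (-1)^1×C(3,1)×2^3 = -24
i=2: (-1)^2×C(3,2)×1^3 = 3
i=3: (-1)^3×C(3,3)×0^3 = 0
Total = 6

Number of surjections = 6


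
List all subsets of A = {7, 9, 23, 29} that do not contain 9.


A subset of A that omits 9 is a subset of A \ {9}, so there are 2^(n-1) = 2^3 = 8 of them.
Subsets excluding 9: ∅, {7}, {23}, {29}, {7, 23}, {7, 29}, {23, 29}, {7, 23, 29}

Subsets excluding 9 (8 total): ∅, {7}, {23}, {29}, {7, 23}, {7, 29}, {23, 29}, {7, 23, 29}


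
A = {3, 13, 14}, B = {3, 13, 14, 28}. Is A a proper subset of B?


A ⊂ B requires: A ⊆ B AND A ≠ B.
A ⊆ B? Yes
A = B? No
A ⊂ B: Yes (A is a proper subset of B)

Yes, A ⊂ B


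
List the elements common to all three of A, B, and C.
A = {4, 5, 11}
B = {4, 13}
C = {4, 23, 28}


A ∩ B = {4}
(A ∩ B) ∩ C = {4}

A ∩ B ∩ C = {4}


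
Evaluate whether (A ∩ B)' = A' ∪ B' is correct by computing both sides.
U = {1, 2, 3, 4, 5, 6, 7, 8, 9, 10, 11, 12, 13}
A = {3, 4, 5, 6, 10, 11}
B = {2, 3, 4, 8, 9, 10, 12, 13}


LHS: A ∩ B = {3, 4, 10}
(A ∩ B)' = U \ (A ∩ B) = {1, 2, 5, 6, 7, 8, 9, 11, 12, 13}
A' = {1, 2, 7, 8, 9, 12, 13}, B' = {1, 5, 6, 7, 11}
Claimed RHS: A' ∪ B' = {1, 2, 5, 6, 7, 8, 9, 11, 12, 13}
Identity is VALID: LHS = RHS = {1, 2, 5, 6, 7, 8, 9, 11, 12, 13} ✓

Identity is valid. (A ∩ B)' = A' ∪ B' = {1, 2, 5, 6, 7, 8, 9, 11, 12, 13}


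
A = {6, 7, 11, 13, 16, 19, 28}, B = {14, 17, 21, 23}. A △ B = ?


A △ B = (A \ B) ∪ (B \ A) = elements in exactly one of A or B
A \ B = {6, 7, 11, 13, 16, 19, 28}
B \ A = {14, 17, 21, 23}
A △ B = {6, 7, 11, 13, 14, 16, 17, 19, 21, 23, 28}

A △ B = {6, 7, 11, 13, 14, 16, 17, 19, 21, 23, 28}


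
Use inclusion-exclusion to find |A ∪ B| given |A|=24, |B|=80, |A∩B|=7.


|A ∪ B| = |A| + |B| - |A ∩ B|
= 24 + 80 - 7
= 97

|A ∪ B| = 97


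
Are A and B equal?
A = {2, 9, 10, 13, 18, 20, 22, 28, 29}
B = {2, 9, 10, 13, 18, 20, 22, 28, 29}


Two sets are equal iff they have exactly the same elements.
A = {2, 9, 10, 13, 18, 20, 22, 28, 29}
B = {2, 9, 10, 13, 18, 20, 22, 28, 29}
Same elements → A = B

Yes, A = B


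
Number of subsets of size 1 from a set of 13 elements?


C(n,k) = n! / (k!(n-k)!)
C(13,1) = 13! / (1!12!)
= 13

C(13,1) = 13


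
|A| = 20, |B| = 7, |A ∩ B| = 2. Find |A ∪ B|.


|A ∪ B| = |A| + |B| - |A ∩ B|
= 20 + 7 - 2
= 25

|A ∪ B| = 25


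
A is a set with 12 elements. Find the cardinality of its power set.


Number of subsets = 2^n
= 2^12
= 4096

|P(A)| = 4096


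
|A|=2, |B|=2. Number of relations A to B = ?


A relation from A to B is any subset of A × B.
|A × B| = 2 × 2 = 4
# relations = 2^|A × B| = 2^4 = 16

Number of relations = 16


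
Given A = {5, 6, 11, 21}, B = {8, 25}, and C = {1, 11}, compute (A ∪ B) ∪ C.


A ∪ B = {5, 6, 8, 11, 21, 25}
(A ∪ B) ∪ C = {1, 5, 6, 8, 11, 21, 25}

A ∪ B ∪ C = {1, 5, 6, 8, 11, 21, 25}


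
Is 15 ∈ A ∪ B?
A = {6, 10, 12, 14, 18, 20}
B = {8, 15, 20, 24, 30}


A = {6, 10, 12, 14, 18, 20}, B = {8, 15, 20, 24, 30}
A ∪ B = all elements in A or B
A ∪ B = {6, 8, 10, 12, 14, 15, 18, 20, 24, 30}
Checking if 15 ∈ A ∪ B
15 is in A ∪ B → True

15 ∈ A ∪ B


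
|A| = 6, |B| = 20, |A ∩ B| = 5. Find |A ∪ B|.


|A ∪ B| = |A| + |B| - |A ∩ B|
= 6 + 20 - 5
= 21

|A ∪ B| = 21


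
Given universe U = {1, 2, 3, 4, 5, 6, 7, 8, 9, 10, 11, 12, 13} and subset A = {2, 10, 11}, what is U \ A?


Aᶜ = U \ A = elements in U but not in A
U = {1, 2, 3, 4, 5, 6, 7, 8, 9, 10, 11, 12, 13}
A = {2, 10, 11}
Aᶜ = {1, 3, 4, 5, 6, 7, 8, 9, 12, 13}

Aᶜ = {1, 3, 4, 5, 6, 7, 8, 9, 12, 13}


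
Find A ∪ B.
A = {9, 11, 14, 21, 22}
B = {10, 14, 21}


A ∪ B = all elements in A or B (or both)
A = {9, 11, 14, 21, 22}
B = {10, 14, 21}
A ∪ B = {9, 10, 11, 14, 21, 22}

A ∪ B = {9, 10, 11, 14, 21, 22}


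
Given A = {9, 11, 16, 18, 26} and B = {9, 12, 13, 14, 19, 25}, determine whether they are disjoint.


Disjoint means A ∩ B = ∅.
A ∩ B = {9}
A ∩ B ≠ ∅, so A and B are NOT disjoint.

No, A and B are not disjoint (A ∩ B = {9})


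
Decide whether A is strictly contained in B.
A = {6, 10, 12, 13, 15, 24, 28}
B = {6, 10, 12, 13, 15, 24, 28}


A ⊂ B requires: A ⊆ B AND A ≠ B.
A ⊆ B? Yes
A = B? Yes
A = B, so A is not a PROPER subset.

No, A is not a proper subset of B


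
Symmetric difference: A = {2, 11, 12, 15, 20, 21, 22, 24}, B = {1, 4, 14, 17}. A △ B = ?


A △ B = (A \ B) ∪ (B \ A) = elements in exactly one of A or B
A \ B = {2, 11, 12, 15, 20, 21, 22, 24}
B \ A = {1, 4, 14, 17}
A △ B = {1, 2, 4, 11, 12, 14, 15, 17, 20, 21, 22, 24}

A △ B = {1, 2, 4, 11, 12, 14, 15, 17, 20, 21, 22, 24}


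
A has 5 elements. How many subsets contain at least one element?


Total subsets = 2^n = 2^5 = 32
Non-empty subsets exclude the empty set: 2^n - 1
= 32 - 1
= 31

Number of non-empty subsets = 31


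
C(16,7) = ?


C(n,k) = n! / (k!(n-k)!)
C(16,7) = 16! / (7!9!)
= 11440

C(16,7) = 11440


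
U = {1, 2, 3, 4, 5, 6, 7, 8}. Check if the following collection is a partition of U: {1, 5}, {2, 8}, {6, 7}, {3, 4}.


A partition requires: (1) non-empty parts, (2) pairwise disjoint, (3) union = U
Parts: {1, 5}, {2, 8}, {6, 7}, {3, 4}
Union of parts: {1, 2, 3, 4, 5, 6, 7, 8}
U = {1, 2, 3, 4, 5, 6, 7, 8}
All non-empty? True
Pairwise disjoint? True
Covers U? True

Yes, valid partition


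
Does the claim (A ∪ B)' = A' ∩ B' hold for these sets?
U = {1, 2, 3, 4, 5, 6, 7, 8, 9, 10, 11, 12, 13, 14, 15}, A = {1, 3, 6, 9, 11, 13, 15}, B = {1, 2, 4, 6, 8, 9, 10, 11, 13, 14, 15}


LHS: A ∪ B = {1, 2, 3, 4, 6, 8, 9, 10, 11, 13, 14, 15}
(A ∪ B)' = U \ (A ∪ B) = {5, 7, 12}
A' = {2, 4, 5, 7, 8, 10, 12, 14}, B' = {3, 5, 7, 12}
Claimed RHS: A' ∩ B' = {5, 7, 12}
Identity is VALID: LHS = RHS = {5, 7, 12} ✓

Identity is valid. (A ∪ B)' = A' ∩ B' = {5, 7, 12}


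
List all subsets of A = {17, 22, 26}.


|A| = 3, so |P(A)| = 2^3 = 8
Enumerate subsets by cardinality (0 to 3):
∅, {17}, {22}, {26}, {17, 22}, {17, 26}, {22, 26}, {17, 22, 26}

P(A) has 8 subsets: ∅, {17}, {22}, {26}, {17, 22}, {17, 26}, {22, 26}, {17, 22, 26}


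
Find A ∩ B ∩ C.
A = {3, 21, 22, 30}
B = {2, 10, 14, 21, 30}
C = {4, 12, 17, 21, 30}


A ∩ B = {21, 30}
(A ∩ B) ∩ C = {21, 30}

A ∩ B ∩ C = {21, 30}


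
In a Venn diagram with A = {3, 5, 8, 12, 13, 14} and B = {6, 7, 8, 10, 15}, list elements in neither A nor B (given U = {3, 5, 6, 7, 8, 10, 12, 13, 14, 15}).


A = {3, 5, 8, 12, 13, 14}
B = {6, 7, 8, 10, 15}
Region: in neither A nor B (given U = {3, 5, 6, 7, 8, 10, 12, 13, 14, 15})
Elements: ∅

Elements in neither A nor B (given U = {3, 5, 6, 7, 8, 10, 12, 13, 14, 15}): ∅


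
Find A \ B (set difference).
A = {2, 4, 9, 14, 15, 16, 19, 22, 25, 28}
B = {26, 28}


A \ B = elements in A but not in B
A = {2, 4, 9, 14, 15, 16, 19, 22, 25, 28}
B = {26, 28}
Remove from A any elements in B
A \ B = {2, 4, 9, 14, 15, 16, 19, 22, 25}

A \ B = {2, 4, 9, 14, 15, 16, 19, 22, 25}


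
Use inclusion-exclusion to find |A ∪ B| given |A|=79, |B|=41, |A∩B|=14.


|A ∪ B| = |A| + |B| - |A ∩ B|
= 79 + 41 - 14
= 106

|A ∪ B| = 106


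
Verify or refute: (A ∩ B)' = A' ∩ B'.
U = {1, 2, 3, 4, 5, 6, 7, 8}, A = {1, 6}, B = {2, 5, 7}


LHS: A ∩ B = ∅
(A ∩ B)' = U \ (A ∩ B) = {1, 2, 3, 4, 5, 6, 7, 8}
A' = {2, 3, 4, 5, 7, 8}, B' = {1, 3, 4, 6, 8}
Claimed RHS: A' ∩ B' = {3, 4, 8}
Identity is INVALID: LHS = {1, 2, 3, 4, 5, 6, 7, 8} but the RHS claimed here equals {3, 4, 8}. The correct form is (A ∩ B)' = A' ∪ B'.

Identity is invalid: (A ∩ B)' = {1, 2, 3, 4, 5, 6, 7, 8} but A' ∩ B' = {3, 4, 8}. The correct De Morgan law is (A ∩ B)' = A' ∪ B'.


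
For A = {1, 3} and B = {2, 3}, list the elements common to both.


A ∩ B = elements in both A and B
A = {1, 3}
B = {2, 3}
A ∩ B = {3}

A ∩ B = {3}


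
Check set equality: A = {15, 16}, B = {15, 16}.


Two sets are equal iff they have exactly the same elements.
A = {15, 16}
B = {15, 16}
Same elements → A = B

Yes, A = B


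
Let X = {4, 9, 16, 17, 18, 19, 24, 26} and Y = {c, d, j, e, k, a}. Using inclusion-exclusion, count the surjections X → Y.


n = |X| = 8, k = |Y| = 6. Surjections via inclusion-exclusion:
S(n,k) = Σ(-1)^i × C(k,i) × (k-i)^n, i=0 to k
i=0: (-1)^0×C(6,0)×6^8 = 1679616
i=1: (-1)^1×C(6,1)×5^8 = -2343750
i=2: (-1)^2×C(6,2)×4^8 = 983040
i=3: (-1)^3×C(6,3)×3^8 = -131220
i=4: (-1)^4×C(6,4)×2^8 = 3840
i=5: (-1)^5×C(6,5)×1^8 = -6
i=6: (-1)^6×C(6,6)×0^8 = 0
Total = 191520

Number of surjections = 191520


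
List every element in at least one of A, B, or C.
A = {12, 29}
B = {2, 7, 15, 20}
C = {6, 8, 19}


A ∪ B = {2, 7, 12, 15, 20, 29}
(A ∪ B) ∪ C = {2, 6, 7, 8, 12, 15, 19, 20, 29}

A ∪ B ∪ C = {2, 6, 7, 8, 12, 15, 19, 20, 29}


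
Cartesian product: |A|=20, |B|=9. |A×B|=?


|A × B| = |A| × |B|
= 20 × 9
= 180

|A × B| = 180


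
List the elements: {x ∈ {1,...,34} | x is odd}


Checking each candidate:
Condition: odd numbers in {1,...,34}
Result = {1, 3, 5, 7, 9, 11, 13, 15, 17, 19, 21, 23, 25, 27, 29, 31, 33}

{1, 3, 5, 7, 9, 11, 13, 15, 17, 19, 21, 23, 25, 27, 29, 31, 33}
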